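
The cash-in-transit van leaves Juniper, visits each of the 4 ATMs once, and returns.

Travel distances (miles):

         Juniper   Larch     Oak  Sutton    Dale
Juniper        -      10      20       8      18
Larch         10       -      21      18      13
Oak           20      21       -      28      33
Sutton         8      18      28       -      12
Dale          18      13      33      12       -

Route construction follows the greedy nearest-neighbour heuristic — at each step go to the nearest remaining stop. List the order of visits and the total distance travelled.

Total distance 74 miles via the nearest-neighbour route Juniper → Sutton → Dale → Larch → Oak → Juniper.

From Juniper: distances to unvisited — Sutton=8, Larch=10, Dale=18, Oak=20. Nearest is Sutton (8).
From Sutton: distances to unvisited — Dale=12, Larch=18, Oak=28. Nearest is Dale (12).
From Dale: distances to unvisited — Larch=13, Oak=33. Nearest is Larch (13).
From Larch: distances to unvisited — Oak=21. Nearest is Oak (21).
Return Oak→Juniper: 20.
Total = 8 + 12 + 13 + 21 + 20 = 74.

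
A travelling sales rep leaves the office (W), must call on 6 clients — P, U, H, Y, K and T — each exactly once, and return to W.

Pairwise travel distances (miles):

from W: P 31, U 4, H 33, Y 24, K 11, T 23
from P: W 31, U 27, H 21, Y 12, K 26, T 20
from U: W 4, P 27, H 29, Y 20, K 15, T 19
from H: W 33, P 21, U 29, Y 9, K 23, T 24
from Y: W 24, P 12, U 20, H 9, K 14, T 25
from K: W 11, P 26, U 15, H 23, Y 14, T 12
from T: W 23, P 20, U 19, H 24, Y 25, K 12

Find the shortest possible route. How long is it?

Shortest round trip = 97 miles.

There are 360 distinct closed tours to check (reversals are equivalent).
W→P→U→H→Y→K→T→W: 31+27+29+9+14+12+23 = 145
W→P→U→H→Y→T→K→W: 31+27+29+9+25+12+11 = 144
W→P→U→H→K→Y→T→W: 31+27+29+23+14+25+23 = 172
W→P→U→H→K→T→Y→W: 31+27+29+23+12+25+24 = 171
W→P→U→H→T→Y→K→W: 31+27+29+24+25+14+11 = 161
W→P→U→H→T→K→Y→W: 31+27+29+24+12+14+24 = 161
W→P→U→Y→H→K→T→W: 31+27+20+9+23+12+23 = 145
W→P→U→Y→H→T→K→W: 31+27+20+9+24+12+11 = 134
… (352 more)
W→U→H→Y→P→T→K→W: 4+29+9+12+20+12+11 = 97  ← best
The minimum is 97.
One optimal route: W → U → H → Y → P → T → K → W (or its reverse).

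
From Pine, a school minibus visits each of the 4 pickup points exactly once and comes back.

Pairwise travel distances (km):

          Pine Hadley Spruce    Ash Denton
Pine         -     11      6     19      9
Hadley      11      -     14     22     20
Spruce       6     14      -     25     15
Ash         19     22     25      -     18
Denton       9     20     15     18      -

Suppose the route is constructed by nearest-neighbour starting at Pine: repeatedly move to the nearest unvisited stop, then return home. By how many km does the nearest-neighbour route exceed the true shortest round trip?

Pine: Spruce=6, Denton=9, Hadley=11, Ash=19 ⇒ Spruce
Spruce: Hadley=14, Denton=15, Ash=25 ⇒ Hadley
Hadley: Denton=20, Ash=22 ⇒ Denton
Denton: Ash=18 ⇒ Ash
NN route Pine → Spruce → Hadley → Denton → Ash → Pine costs 77.
Optimal: Pine → Spruce → Hadley → Ash → Denton → Pine costs 69 (by enumerating all 12 distinct tours).
Excess = 77 − 69 = 8.

The nearest-neighbour route is 8 km longer than optimal.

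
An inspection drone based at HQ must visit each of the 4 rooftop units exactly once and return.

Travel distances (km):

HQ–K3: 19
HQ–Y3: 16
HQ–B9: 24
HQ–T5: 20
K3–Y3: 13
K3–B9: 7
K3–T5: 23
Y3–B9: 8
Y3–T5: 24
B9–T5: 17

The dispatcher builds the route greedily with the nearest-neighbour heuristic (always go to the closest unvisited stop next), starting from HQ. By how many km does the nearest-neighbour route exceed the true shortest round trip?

The nearest-neighbour route is 1 km longer than optimal.

HQ: Y3=16, K3=19, T5=20, B9=24 ⇒ Y3
Y3: B9=8, K3=13, T5=24 ⇒ B9
B9: K3=7, T5=17 ⇒ K3
K3: T5=23 ⇒ T5
NN route HQ → Y3 → B9 → K3 → T5 → HQ costs 74.
Optimal: HQ → Y3 → K3 → B9 → T5 → HQ costs 73 (by enumerating all 12 distinct tours).
Excess = 74 − 73 = 1.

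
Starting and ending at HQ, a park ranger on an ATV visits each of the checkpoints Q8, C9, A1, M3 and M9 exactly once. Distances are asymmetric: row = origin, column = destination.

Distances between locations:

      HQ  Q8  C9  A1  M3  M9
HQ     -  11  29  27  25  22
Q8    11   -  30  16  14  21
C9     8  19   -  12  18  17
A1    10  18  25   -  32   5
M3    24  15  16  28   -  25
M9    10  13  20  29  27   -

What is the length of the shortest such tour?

HQ-Q8-C9-A1-M3-M9-HQ: 11+30+12+32+25+10 = 120
HQ-Q8-C9-A1-M9-M3-HQ: 11+30+12+5+27+24 = 109
HQ-Q8-C9-M3-A1-M9-HQ: 11+30+18+28+5+10 = 102
HQ-Q8-C9-M3-M9-A1-HQ: 11+30+18+25+29+10 = 123
HQ-Q8-C9-M9-A1-M3-HQ: 11+30+17+29+32+24 = 143
HQ-Q8-C9-M9-M3-A1-HQ: 11+30+17+27+28+10 = 123
HQ-Q8-A1-C9-M3-M9-HQ: 11+16+25+18+25+10 = 105
HQ-Q8-A1-C9-M9-M3-HQ: 11+16+25+17+27+24 = 120
HQ-Q8-A1-M3-C9-M9-HQ: 11+16+32+16+17+10 = 102
HQ-Q8-A1-M3-M9-C9-HQ: 11+16+32+25+20+8 = 112
HQ-Q8-A1-M9-C9-M3-HQ: 11+16+5+20+18+24 = 94
HQ-Q8-A1-M9-M3-C9-HQ: 11+16+5+27+16+8 = 83
HQ-Q8-M3-C9-A1-M9-HQ: 11+14+16+12+5+10 = 68
HQ-Q8-M3-C9-M9-A1-HQ: 11+14+16+17+29+10 = 97
… (106 more)
The minimum is 68.
One optimal route: HQ → Q8 → M3 → C9 → A1 → M9 → HQ.

Shortest round trip = 68.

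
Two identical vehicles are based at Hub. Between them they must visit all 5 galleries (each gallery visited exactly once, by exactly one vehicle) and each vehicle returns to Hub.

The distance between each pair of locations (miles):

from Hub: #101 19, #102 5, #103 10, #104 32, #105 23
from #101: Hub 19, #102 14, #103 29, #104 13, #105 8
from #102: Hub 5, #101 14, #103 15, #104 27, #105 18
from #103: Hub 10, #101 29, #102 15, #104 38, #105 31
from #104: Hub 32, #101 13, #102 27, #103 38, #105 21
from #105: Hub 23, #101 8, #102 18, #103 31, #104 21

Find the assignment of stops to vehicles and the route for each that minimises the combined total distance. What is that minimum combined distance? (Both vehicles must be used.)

96 miles — the smallest possible combined total.

Try each way of splitting the stops between the two vehicles (each non-empty) and, for each split, find the best tour for each vehicle:
  {#101} + {#102, #103, #104, #105}: 38 + 92 = 130
  {#102} + {#101, #103, #104, #105}: 10 + 92 = 102
  {#101, #102} + {#103, #104, #105}: 38 + 92 = 130
  {#103} + {#101, #102, #104, #105}: 20 + 76 = 96
  {#101, #103} + {#102, #104, #105}: 58 + 76 = 134
  {#102, #103} + {#101, #104, #105}: 30 + 76 = 106
  … (15 splits in total)
Best: vehicle 1 Hub → #103 → Hub = 20; vehicle 2 Hub → #101 → #104 → #105 → #102 → Hub = 76; combined 96.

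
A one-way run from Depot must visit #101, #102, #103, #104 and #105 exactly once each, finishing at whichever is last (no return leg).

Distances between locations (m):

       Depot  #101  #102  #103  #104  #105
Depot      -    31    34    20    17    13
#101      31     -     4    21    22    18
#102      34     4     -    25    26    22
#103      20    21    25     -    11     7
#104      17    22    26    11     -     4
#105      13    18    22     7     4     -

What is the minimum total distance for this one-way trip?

There are 5! = 120 possible orderings.
Depot→#101→#102→#103→#104→#105: 31+4+25+11+4 = 75
Depot→#101→#102→#103→#105→#104: 31+4+25+7+4 = 71
Depot→#101→#102→#104→#103→#105: 31+4+26+11+7 = 79
Depot→#101→#102→#104→#105→#103: 31+4+26+4+7 = 72
Depot→#101→#102→#105→#103→#104: 31+4+22+7+11 = 75
Depot→#101→#102→#105→#104→#103: 31+4+22+4+11 = 72
Depot→#101→#103→#102→#104→#105: 31+21+25+26+4 = 107
Depot→#101→#103→#102→#105→#104: 31+21+25+22+4 = 103
Depot→#101→#103→#104→#102→#105: 31+21+11+26+22 = 111
Depot→#101→#103→#104→#105→#102: 31+21+11+4+22 = 89
Depot→#101→#103→#105→#102→#104: 31+21+7+22+26 = 107
Depot→#101→#103→#105→#104→#102: 31+21+7+4+26 = 89
Depot→#101→#104→#102→#103→#105: 31+22+26+25+7 = 111
Depot→#101→#104→#102→#105→#103: 31+22+26+22+7 = 108
… (106 more)
Depot→#104→#105→#103→#101→#102: 17+4+7+21+4 = 53  ← best
The minimum is 53.
One shortest path: Depot → #104 → #105 → #103 → #101 → #102.

Shortest open route: 53 m.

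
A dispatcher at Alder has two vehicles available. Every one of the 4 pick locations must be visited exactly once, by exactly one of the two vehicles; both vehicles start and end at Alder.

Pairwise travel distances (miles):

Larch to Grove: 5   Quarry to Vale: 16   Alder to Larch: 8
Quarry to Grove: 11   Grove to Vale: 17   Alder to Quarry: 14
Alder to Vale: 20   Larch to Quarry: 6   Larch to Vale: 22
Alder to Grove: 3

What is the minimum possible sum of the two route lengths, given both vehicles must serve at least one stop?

Minimum combined distance: 56 miles.

Check every non-empty split of the stops between the two vehicles; for each half take its own optimal tour:
  {Larch} + {Quarry, Grove, Vale}: 16 + 50 = 66
  {Quarry} + {Larch, Grove, Vale}: 28 + 50 = 78
  {Larch, Quarry} + {Grove, Vale}: 28 + 40 = 68
  {Grove} + {Larch, Quarry, Vale}: 6 + 50 = 56
  {Larch, Grove} + {Quarry, Vale}: 16 + 50 = 66
  {Quarry, Grove} + {Larch, Vale}: 28 + 50 = 78
  … (7 splits in total)
Best: vehicle 1 Alder → Grove → Alder = 6; vehicle 2 Alder → Larch → Quarry → Vale → Alder = 50; combined 56.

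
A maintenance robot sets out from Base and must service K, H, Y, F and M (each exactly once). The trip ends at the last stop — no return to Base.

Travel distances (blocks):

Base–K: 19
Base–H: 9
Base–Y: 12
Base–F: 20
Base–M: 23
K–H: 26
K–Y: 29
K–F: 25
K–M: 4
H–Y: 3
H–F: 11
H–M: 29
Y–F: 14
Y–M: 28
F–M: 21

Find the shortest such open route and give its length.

There are 5! = 120 possible orderings.
Base→K→H→Y→F→M: 19+26+3+14+21 = 83
Base→K→H→Y→M→F: 19+26+3+28+21 = 97
Base→K→H→F→Y→M: 19+26+11+14+28 = 98
Base→K→H→F→M→Y: 19+26+11+21+28 = 105
Base→K→H→M→Y→F: 19+26+29+28+14 = 116
Base→K→H→M→F→Y: 19+26+29+21+14 = 109
Base→K→Y→H→F→M: 19+29+3+11+21 = 83
Base→K→Y→H→M→F: 19+29+3+29+21 = 101
Base→K→Y→F→H→M: 19+29+14+11+29 = 102
Base→K→Y→F→M→H: 19+29+14+21+29 = 112
Base→K→Y→M→H→F: 19+29+28+29+11 = 116
Base→K→Y→M→F→H: 19+29+28+21+11 = 108
Base→K→F→H→Y→M: 19+25+11+3+28 = 86
Base→K→F→H→M→Y: 19+25+11+29+28 = 112
… (106 more)
Base→H→Y→F→M→K: 9+3+14+21+4 = 51  ← best
The minimum is 51.
One shortest path: Base → H → Y → F → M → K.

Minimum one-way distance = 51 blocks.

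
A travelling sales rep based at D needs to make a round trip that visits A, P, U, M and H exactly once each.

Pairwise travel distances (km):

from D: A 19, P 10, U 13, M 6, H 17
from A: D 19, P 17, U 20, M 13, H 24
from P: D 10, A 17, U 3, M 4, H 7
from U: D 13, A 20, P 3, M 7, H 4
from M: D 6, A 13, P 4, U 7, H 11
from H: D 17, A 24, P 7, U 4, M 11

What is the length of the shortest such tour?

D → A → P → U → M → H → D: 19+17+3+7+11+17 = 74
D → A → P → U → H → M → D: 19+17+3+4+11+6 = 60
D → A → P → M → U → H → D: 19+17+4+7+4+17 = 68
D → A → P → M → H → U → D: 19+17+4+11+4+13 = 68
D → A → P → H → U → M → D: 19+17+7+4+7+6 = 60
D → A → P → H → M → U → D: 19+17+7+11+7+13 = 74
D → A → U → P → M → H → D: 19+20+3+4+11+17 = 74
D → A → U → P → H → M → D: 19+20+3+7+11+6 = 66
D → A → U → M → P → H → D: 19+20+7+4+7+17 = 74
D → A → U → M → H → P → D: 19+20+7+11+7+10 = 74
D → A → U → H → P → M → D: 19+20+4+7+4+6 = 60
D → A → U → H → M → P → D: 19+20+4+11+4+10 = 68
D → A → M → P → U → H → D: 19+13+4+3+4+17 = 60
D → A → M → P → H → U → D: 19+13+4+7+4+13 = 60
… (46 more)
The minimum is 60.
One optimal route: D → A → P → U → H → M → D (or its reverse).

Shortest round trip = 60 km.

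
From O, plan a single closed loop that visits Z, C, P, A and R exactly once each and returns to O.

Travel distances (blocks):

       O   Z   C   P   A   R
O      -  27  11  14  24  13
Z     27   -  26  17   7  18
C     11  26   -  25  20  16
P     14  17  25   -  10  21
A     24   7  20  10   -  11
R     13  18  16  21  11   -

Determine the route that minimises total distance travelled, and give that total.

There are 60 distinct closed tours to check (reversals are equivalent).
O-Z-C-P-A-R-O: 27+26+25+10+11+13 = 112
O-Z-C-P-R-A-O: 27+26+25+21+11+24 = 134
O-Z-C-A-P-R-O: 27+26+20+10+21+13 = 117
O-Z-C-A-R-P-O: 27+26+20+11+21+14 = 119
O-Z-C-R-P-A-O: 27+26+16+21+10+24 = 124
O-Z-C-R-A-P-O: 27+26+16+11+10+14 = 104
O-Z-P-C-A-R-O: 27+17+25+20+11+13 = 113
O-Z-P-C-R-A-O: 27+17+25+16+11+24 = 120
O-Z-P-A-C-R-O: 27+17+10+20+16+13 = 103
O-Z-P-A-R-C-O: 27+17+10+11+16+11 = 92
O-Z-P-R-C-A-O: 27+17+21+16+20+24 = 125
O-Z-P-R-A-C-O: 27+17+21+11+20+11 = 107
O-Z-A-C-P-R-O: 27+7+20+25+21+13 = 113
O-Z-A-C-R-P-O: 27+7+20+16+21+14 = 105
… (46 more)
O-C-R-Z-A-P-O: 11+16+18+7+10+14 = 76  ← best
The minimum is 76.
One optimal route: O → C → R → Z → A → P → O (or its reverse).

Minimum total distance: 76 blocks.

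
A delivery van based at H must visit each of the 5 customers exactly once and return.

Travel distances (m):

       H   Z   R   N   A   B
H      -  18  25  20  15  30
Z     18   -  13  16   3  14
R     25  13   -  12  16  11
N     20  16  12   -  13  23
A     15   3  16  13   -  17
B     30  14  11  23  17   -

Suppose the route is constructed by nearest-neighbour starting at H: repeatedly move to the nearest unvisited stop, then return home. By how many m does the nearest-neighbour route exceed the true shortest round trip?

Excess over optimum: 10 m.

From H: A=15, Z=18, N=20, R=25, B=30 → choose A (15).
From A: Z=3, N=13, R=16, B=17 → choose Z (3).
From Z: R=13, B=14, N=16 → choose R (13).
From R: B=11, N=12 → choose B (11).
From B: N=23 → choose N (23).
NN route H → A → Z → R → B → N → H costs 85.
Optimal: H → N → R → B → Z → A → H costs 75 (by enumerating all 60 distinct tours).
Excess = 85 − 75 = 10.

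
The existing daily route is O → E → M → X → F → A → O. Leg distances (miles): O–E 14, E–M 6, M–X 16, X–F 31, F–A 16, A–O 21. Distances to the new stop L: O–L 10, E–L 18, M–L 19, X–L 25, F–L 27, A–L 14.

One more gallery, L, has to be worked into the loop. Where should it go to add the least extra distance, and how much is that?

Minimum extra distance: 3 miles, inserting L between A and O.

Insertion cost between consecutive stops i–j is d(i,L) + d(L,j) − d(i,j):
  between O and E: 10 + 18 − 14 = 14
  between E and M: 18 + 19 − 6 = 31
  between M and X: 19 + 25 − 16 = 28
  between X and F: 25 + 27 − 31 = 21
  between F and A: 27 + 14 − 16 = 25
  between A and O: 14 + 10 − 21 = 3
Cheapest insertion is between A and O, adding 3.
New total = 104 + 3 = 107.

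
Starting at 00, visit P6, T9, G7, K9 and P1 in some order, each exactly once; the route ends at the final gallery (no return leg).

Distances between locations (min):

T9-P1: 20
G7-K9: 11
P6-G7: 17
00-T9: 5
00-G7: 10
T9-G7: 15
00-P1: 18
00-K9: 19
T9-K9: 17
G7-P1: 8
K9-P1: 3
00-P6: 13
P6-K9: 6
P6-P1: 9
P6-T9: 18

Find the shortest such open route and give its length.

37 min — the minimum one-way total.

There are 5! = 120 possible orderings.
00 - P6 - T9 - G7 - K9 - P1: 13+18+15+11+3 = 60
00 - P6 - T9 - G7 - P1 - K9: 13+18+15+8+3 = 57
00 - P6 - T9 - K9 - G7 - P1: 13+18+17+11+8 = 67
00 - P6 - T9 - K9 - P1 - G7: 13+18+17+3+8 = 59
00 - P6 - T9 - P1 - G7 - K9: 13+18+20+8+11 = 70
00 - P6 - T9 - P1 - K9 - G7: 13+18+20+3+11 = 65
00 - P6 - G7 - T9 - K9 - P1: 13+17+15+17+3 = 65
00 - P6 - G7 - T9 - P1 - K9: 13+17+15+20+3 = 68
00 - P6 - G7 - K9 - T9 - P1: 13+17+11+17+20 = 78
00 - P6 - G7 - K9 - P1 - T9: 13+17+11+3+20 = 64
00 - P6 - G7 - P1 - T9 - K9: 13+17+8+20+17 = 75
00 - P6 - G7 - P1 - K9 - T9: 13+17+8+3+17 = 58
00 - P6 - K9 - T9 - G7 - P1: 13+6+17+15+8 = 59
00 - P6 - K9 - T9 - P1 - G7: 13+6+17+20+8 = 64
… (106 more)
00 - T9 - G7 - P1 - K9 - P6: 5+15+8+3+6 = 37  ← best
The minimum is 37.
One shortest path: 00 → T9 → G7 → P1 → K9 → P6.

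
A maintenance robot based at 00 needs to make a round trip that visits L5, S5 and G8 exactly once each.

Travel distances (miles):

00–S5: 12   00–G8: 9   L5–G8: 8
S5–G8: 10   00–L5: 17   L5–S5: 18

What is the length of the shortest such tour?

00-L5-S5-G8-00: 17+18+10+9 = 54
00-L5-G8-S5-00: 17+8+10+12 = 47
00-S5-L5-G8-00: 12+18+8+9 = 47
The minimum is 47.
One optimal route: 00 → L5 → G8 → S5 → 00 (or its reverse).

Shortest round trip = 47 miles.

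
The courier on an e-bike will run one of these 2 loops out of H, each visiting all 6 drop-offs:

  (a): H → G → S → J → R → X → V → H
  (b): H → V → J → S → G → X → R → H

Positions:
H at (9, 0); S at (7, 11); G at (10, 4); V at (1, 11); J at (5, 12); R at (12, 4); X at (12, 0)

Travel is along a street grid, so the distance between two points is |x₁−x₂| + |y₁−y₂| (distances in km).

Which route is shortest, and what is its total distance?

(a): 5 + 10 + 3 + 15 + 4 + 22 + 19 = 78
(b): 19 + 5 + 3 + 10 + 6 + 4 + 7 = 54

54 km — (b) is the shortest.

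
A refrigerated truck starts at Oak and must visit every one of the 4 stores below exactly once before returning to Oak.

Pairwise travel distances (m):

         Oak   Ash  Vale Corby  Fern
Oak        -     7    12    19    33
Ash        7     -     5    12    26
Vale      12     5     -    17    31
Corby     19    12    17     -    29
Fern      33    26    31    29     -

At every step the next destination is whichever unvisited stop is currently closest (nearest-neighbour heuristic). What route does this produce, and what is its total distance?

Oak → [Ash:7 / Vale:12 / Corby:19 / Fern:33] → Ash (7)
Ash → [Vale:5 / Corby:12 / Fern:26] → Vale (5)
Vale → [Corby:17 / Fern:31] → Corby (17)
Corby → [Fern:29] → Fern (29)
Return Fern→Oak: 33.
Total = 7 + 5 + 17 + 29 + 33 = 91.

Total distance 91 m via the nearest-neighbour route Oak → Ash → Vale → Corby → Fern → Oak.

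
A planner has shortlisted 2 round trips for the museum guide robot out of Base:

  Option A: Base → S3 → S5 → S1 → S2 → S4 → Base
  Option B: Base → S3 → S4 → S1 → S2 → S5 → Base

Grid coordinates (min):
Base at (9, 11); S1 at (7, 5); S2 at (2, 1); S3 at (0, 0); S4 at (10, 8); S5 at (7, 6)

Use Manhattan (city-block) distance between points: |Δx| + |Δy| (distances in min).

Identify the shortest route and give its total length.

Option A: 20 + 13 + 1 + 9 + 15 + 4 = 62
Option B: 20 + 18 + 6 + 9 + 10 + 7 = 70

Shortest is Option A, total 62 min.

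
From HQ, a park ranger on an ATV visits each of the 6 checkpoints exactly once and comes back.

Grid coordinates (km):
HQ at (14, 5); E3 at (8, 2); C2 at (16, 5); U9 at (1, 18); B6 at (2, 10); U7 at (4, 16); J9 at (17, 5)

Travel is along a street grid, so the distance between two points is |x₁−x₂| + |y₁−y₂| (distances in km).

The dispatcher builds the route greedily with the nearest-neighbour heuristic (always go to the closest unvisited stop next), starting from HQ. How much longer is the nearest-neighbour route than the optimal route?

From HQ: C2=2, J9=3, E3=9, B6=17, U7=21, U9=26 → choose C2 (2).
From C2: J9=1, E3=11, B6=19, U7=23, U9=28 → choose J9 (1).
From J9: E3=12, B6=20, U7=24, U9=29 → choose E3 (12).
From E3: B6=14, U7=18, U9=23 → choose B6 (14).
From B6: U7=8, U9=9 → choose U7 (8).
From U7: U9=5 → choose U9 (5).
NN route HQ → C2 → J9 → E3 → B6 → U7 → U9 → HQ costs 68.
Optimal: HQ → E3 → B6 → U9 → U7 → C2 → J9 → HQ costs 64 (by enumerating all 360 distinct tours).
Excess = 68 − 64 = 4.

4 km longer than the optimal tour.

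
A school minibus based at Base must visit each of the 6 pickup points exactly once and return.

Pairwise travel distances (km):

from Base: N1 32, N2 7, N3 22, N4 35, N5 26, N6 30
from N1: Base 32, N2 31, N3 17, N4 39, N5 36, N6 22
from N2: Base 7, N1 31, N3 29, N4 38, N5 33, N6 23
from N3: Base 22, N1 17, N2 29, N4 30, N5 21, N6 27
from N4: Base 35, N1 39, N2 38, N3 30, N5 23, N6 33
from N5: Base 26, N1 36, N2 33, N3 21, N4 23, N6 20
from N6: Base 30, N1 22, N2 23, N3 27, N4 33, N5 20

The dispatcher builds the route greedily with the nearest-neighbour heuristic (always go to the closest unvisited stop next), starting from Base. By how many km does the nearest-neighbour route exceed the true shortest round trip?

From Base: N2=7, N3=22, N5=26, N6=30, N1=32, N4=35 → choose N2 (7).
From N2: N6=23, N3=29, N1=31, N5=33, N4=38 → choose N6 (23).
From N6: N5=20, N1=22, N3=27, N4=33 → choose N5 (20).
From N5: N3=21, N4=23, N1=36 → choose N3 (21).
From N3: N1=17, N4=30 → choose N1 (17).
From N1: N4=39 → choose N4 (39).
NN route Base → N2 → N6 → N5 → N3 → N1 → N4 → Base costs 162.
Optimal: Base → N2 → N6 → N1 → N3 → N4 → N5 → Base costs 148 (by enumerating all 360 distinct tours).
Excess = 162 − 148 = 14.

The nearest-neighbour route is 14 km longer than optimal.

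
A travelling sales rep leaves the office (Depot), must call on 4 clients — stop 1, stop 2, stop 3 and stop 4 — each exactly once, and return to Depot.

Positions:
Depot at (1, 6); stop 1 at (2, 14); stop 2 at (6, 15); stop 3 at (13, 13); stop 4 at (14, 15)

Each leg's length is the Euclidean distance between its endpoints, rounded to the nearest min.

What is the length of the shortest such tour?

There are 12 distinct closed tours to check (reversals are equivalent).
Depot→stop 1→stop 2→stop 3→stop 4→Depot: 8+4+7+2+16 = 37
Depot→stop 1→stop 2→stop 4→stop 3→Depot: 8+4+8+2+14 = 36
Depot→stop 1→stop 3→stop 2→stop 4→Depot: 8+11+7+8+16 = 50
Depot→stop 1→stop 3→stop 4→stop 2→Depot: 8+11+2+8+10 = 39
Depot→stop 1→stop 4→stop 2→stop 3→Depot: 8+12+8+7+14 = 49
Depot→stop 1→stop 4→stop 3→stop 2→Depot: 8+12+2+7+10 = 39
Depot→stop 2→stop 1→stop 3→stop 4→Depot: 10+4+11+2+16 = 43
Depot→stop 2→stop 1→stop 4→stop 3→Depot: 10+4+12+2+14 = 42
Depot→stop 2→stop 3→stop 1→stop 4→Depot: 10+7+11+12+16 = 56
Depot→stop 2→stop 4→stop 1→stop 3→Depot: 10+8+12+11+14 = 55
Depot→stop 3→stop 1→stop 2→stop 4→Depot: 14+11+4+8+16 = 53
Depot→stop 3→stop 2→stop 1→stop 4→Depot: 14+7+4+12+16 = 53
The minimum is 36.
One optimal route: Depot → stop 1 → stop 2 → stop 4 → stop 3 → Depot (or its reverse).

Shortest round trip = 36 min.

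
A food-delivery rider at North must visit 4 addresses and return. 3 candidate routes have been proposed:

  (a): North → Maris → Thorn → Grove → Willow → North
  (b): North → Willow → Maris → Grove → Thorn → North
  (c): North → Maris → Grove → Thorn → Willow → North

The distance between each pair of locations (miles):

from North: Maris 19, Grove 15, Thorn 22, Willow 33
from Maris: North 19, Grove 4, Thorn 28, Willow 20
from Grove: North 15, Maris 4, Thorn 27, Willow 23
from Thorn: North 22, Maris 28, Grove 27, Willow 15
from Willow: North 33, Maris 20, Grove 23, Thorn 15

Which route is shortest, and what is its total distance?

98 miles — (c) is the shortest.

(a): 19 + 28 + 27 + 23 + 33 = 130
(b): 33 + 20 + 4 + 27 + 22 = 106
(c): 19 + 4 + 27 + 15 + 33 = 98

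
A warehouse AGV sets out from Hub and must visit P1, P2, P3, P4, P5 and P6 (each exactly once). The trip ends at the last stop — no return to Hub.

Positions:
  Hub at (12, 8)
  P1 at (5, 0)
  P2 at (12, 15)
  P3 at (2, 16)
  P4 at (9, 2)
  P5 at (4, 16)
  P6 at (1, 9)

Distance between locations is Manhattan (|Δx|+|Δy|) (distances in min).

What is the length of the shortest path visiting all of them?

Minimum one-way distance = 45 min.

There are 6! = 720 possible orderings.
Hub→P1→P2→P3→P4→P5→P6: 15+22+11+21+19+10 = 98
Hub→P1→P2→P3→P4→P6→P5: 15+22+11+21+15+10 = 94
Hub→P1→P2→P3→P5→P4→P6: 15+22+11+2+19+15 = 84
Hub→P1→P2→P3→P5→P6→P4: 15+22+11+2+10+15 = 75
Hub→P1→P2→P3→P6→P4→P5: 15+22+11+8+15+19 = 90
Hub→P1→P2→P3→P6→P5→P4: 15+22+11+8+10+19 = 85
Hub→P1→P2→P4→P3→P5→P6: 15+22+16+21+2+10 = 86
Hub→P1→P2→P4→P3→P6→P5: 15+22+16+21+8+10 = 92
… (712 more)
Hub→P2→P5→P3→P6→P1→P4: 7+9+2+8+13+6 = 45  ← best
The minimum is 45.
One shortest path: Hub → P2 → P5 → P3 → P6 → P1 → P4.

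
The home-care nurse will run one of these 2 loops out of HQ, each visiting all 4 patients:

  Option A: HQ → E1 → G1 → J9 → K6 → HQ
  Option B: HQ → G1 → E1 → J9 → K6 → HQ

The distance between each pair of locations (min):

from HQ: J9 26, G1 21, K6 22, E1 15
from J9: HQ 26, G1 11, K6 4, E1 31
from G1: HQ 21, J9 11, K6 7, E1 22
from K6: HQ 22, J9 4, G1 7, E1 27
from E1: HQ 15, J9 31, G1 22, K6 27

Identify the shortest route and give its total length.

74 min — Option A is the shortest.

Option A: 15 + 22 + 11 + 4 + 22 = 74
Option B: 21 + 22 + 31 + 4 + 22 = 100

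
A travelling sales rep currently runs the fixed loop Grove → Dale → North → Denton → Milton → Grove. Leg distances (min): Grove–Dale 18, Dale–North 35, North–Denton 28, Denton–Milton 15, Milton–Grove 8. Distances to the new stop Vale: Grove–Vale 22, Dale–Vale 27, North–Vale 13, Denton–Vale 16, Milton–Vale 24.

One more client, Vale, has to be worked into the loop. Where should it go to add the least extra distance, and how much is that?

Adding 1 min by placing Vale on the North–Denton leg.

Insertion cost between consecutive stops i–j is d(i,Vale) + d(Vale,j) − d(i,j):
  between Grove and Dale: 22 + 27 − 18 = 31
  between Dale and North: 27 + 13 − 35 = 5
  between North and Denton: 13 + 16 − 28 = 1
  between Denton and Milton: 16 + 24 − 15 = 25
  between Milton and Grove: 24 + 22 − 8 = 38
Cheapest insertion is between North and Denton, adding 1.
New total = 104 + 1 = 105.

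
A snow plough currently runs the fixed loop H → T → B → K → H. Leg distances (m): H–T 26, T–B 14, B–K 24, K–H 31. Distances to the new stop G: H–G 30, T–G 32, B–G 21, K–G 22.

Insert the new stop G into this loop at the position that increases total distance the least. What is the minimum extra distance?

Minimum extra distance: 19 m, inserting G between B and K.

Insertion cost between consecutive stops i–j is d(i,G) + d(G,j) − d(i,j):
  between H and T: 30 + 32 − 26 = 36
  between T and B: 32 + 21 − 14 = 39
  between B and K: 21 + 22 − 24 = 19
  between K and H: 22 + 30 − 31 = 21
Cheapest insertion is between B and K, adding 19.
New total = 95 + 19 = 114.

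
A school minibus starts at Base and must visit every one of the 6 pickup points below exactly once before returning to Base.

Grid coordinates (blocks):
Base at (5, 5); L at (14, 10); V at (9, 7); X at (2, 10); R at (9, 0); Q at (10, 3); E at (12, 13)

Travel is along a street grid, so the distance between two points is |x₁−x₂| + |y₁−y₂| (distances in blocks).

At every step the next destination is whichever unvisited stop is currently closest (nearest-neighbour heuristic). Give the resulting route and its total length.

56 blocks along Base → V → Q → R → L → E → X → Base.

Base → [V:6 / Q:7 / X:8 / R:9 / L:14 / E:15] → V (6)
V → [Q:5 / R:7 / L:8 / E:9 / X:10] → Q (5)
Q → [R:4 / L:11 / E:12 / X:15] → R (4)
R → [L:15 / E:16 / X:17] → L (15)
L → [E:5 / X:12] → E (5)
E → [X:13] → X (13)
Return X→Base: 8.
Total = 6 + 5 + 4 + 15 + 5 + 13 + 8 = 56.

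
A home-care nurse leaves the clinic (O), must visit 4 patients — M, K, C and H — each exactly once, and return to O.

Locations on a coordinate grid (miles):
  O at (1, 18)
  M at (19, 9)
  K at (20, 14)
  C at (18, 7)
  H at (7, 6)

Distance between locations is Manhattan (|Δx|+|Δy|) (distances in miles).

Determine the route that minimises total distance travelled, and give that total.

62 miles — the shortest possible round trip.

With 4 stops there are 4!/2 = 12 distinct round trips (a route and its reverse cost the same).
O - M - K - C - H - O: 27+6+9+12+18 = 72
O - M - K - H - C - O: 27+6+21+12+28 = 94
O - M - C - K - H - O: 27+3+9+21+18 = 78
O - M - C - H - K - O: 27+3+12+21+23 = 86
O - M - H - K - C - O: 27+15+21+9+28 = 100
O - M - H - C - K - O: 27+15+12+9+23 = 86
O - K - M - C - H - O: 23+6+3+12+18 = 62
O - K - M - H - C - O: 23+6+15+12+28 = 84
O - K - C - M - H - O: 23+9+3+15+18 = 68
O - K - H - M - C - O: 23+21+15+3+28 = 90
O - C - M - K - H - O: 28+3+6+21+18 = 76
O - C - K - M - H - O: 28+9+6+15+18 = 76
The minimum is 62.
One optimal route: O → K → M → C → H → O (or its reverse).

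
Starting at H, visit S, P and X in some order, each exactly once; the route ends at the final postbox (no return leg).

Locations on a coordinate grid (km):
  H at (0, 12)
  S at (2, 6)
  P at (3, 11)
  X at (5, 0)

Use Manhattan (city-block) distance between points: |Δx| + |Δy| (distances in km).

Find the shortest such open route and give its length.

19 km — the minimum one-way total.

There are 3! = 6 possible orderings.
H → S → P → X: 8+6+13 = 27
H → S → X → P: 8+9+13 = 30
H → P → S → X: 4+6+9 = 19
H → P → X → S: 4+13+9 = 26
H → X → S → P: 17+9+6 = 32
H → X → P → S: 17+13+6 = 36
The minimum is 19.
One shortest path: H → P → S → X.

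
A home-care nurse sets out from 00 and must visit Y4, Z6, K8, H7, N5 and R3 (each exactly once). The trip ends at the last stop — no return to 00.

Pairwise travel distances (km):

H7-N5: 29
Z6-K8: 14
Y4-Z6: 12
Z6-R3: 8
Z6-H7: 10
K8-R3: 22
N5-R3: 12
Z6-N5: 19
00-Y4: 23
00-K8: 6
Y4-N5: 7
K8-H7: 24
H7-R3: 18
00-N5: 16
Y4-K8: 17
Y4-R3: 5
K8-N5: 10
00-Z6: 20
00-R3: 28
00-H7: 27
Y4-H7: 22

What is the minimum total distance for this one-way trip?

There are 6! = 720 possible orderings.
00 - Y4 - Z6 - K8 - H7 - N5 - R3: 23+12+14+24+29+12 = 114
00 - Y4 - Z6 - K8 - H7 - R3 - N5: 23+12+14+24+18+12 = 103
00 - Y4 - Z6 - K8 - N5 - H7 - R3: 23+12+14+10+29+18 = 106
00 - Y4 - Z6 - K8 - N5 - R3 - H7: 23+12+14+10+12+18 = 89
00 - Y4 - Z6 - K8 - R3 - H7 - N5: 23+12+14+22+18+29 = 118
00 - Y4 - Z6 - K8 - R3 - N5 - H7: 23+12+14+22+12+29 = 112
00 - Y4 - Z6 - H7 - K8 - N5 - R3: 23+12+10+24+10+12 = 91
00 - Y4 - Z6 - H7 - K8 - R3 - N5: 23+12+10+24+22+12 = 103
… (712 more)
00 - K8 - N5 - Y4 - R3 - Z6 - H7: 6+10+7+5+8+10 = 46  ← best
The minimum is 46.
One shortest path: 00 → K8 → N5 → Y4 → R3 → Z6 → H7.

Minimum one-way distance = 46 km.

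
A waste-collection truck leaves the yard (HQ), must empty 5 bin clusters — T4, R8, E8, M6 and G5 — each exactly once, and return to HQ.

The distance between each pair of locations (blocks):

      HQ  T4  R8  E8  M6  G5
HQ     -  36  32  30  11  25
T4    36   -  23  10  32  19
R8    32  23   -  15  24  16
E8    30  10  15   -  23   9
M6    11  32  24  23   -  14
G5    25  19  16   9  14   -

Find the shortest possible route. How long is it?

99 blocks — the shortest possible round trip.

There are 60 distinct closed tours to check (reversals are equivalent).
HQ → T4 → R8 → E8 → M6 → G5 → HQ: 36+23+15+23+14+25 = 136
HQ → T4 → R8 → E8 → G5 → M6 → HQ: 36+23+15+9+14+11 = 108
HQ → T4 → R8 → M6 → E8 → G5 → HQ: 36+23+24+23+9+25 = 140
HQ → T4 → R8 → M6 → G5 → E8 → HQ: 36+23+24+14+9+30 = 136
HQ → T4 → R8 → G5 → E8 → M6 → HQ: 36+23+16+9+23+11 = 118
HQ → T4 → R8 → G5 → M6 → E8 → HQ: 36+23+16+14+23+30 = 142
HQ → T4 → E8 → R8 → M6 → G5 → HQ: 36+10+15+24+14+25 = 124
HQ → T4 → E8 → R8 → G5 → M6 → HQ: 36+10+15+16+14+11 = 102
HQ → T4 → E8 → M6 → R8 → G5 → HQ: 36+10+23+24+16+25 = 134
HQ → T4 → E8 → M6 → G5 → R8 → HQ: 36+10+23+14+16+32 = 131
HQ → T4 → E8 → G5 → R8 → M6 → HQ: 36+10+9+16+24+11 = 106
HQ → T4 → E8 → G5 → M6 → R8 → HQ: 36+10+9+14+24+32 = 125
HQ → T4 → M6 → R8 → E8 → G5 → HQ: 36+32+24+15+9+25 = 141
HQ → T4 → M6 → R8 → G5 → E8 → HQ: 36+32+24+16+9+30 = 147
… (46 more)
HQ → R8 → T4 → E8 → G5 → M6 → HQ: 32+23+10+9+14+11 = 99  ← best
The minimum is 99.
One optimal route: HQ → R8 → T4 → E8 → G5 → M6 → HQ (or its reverse).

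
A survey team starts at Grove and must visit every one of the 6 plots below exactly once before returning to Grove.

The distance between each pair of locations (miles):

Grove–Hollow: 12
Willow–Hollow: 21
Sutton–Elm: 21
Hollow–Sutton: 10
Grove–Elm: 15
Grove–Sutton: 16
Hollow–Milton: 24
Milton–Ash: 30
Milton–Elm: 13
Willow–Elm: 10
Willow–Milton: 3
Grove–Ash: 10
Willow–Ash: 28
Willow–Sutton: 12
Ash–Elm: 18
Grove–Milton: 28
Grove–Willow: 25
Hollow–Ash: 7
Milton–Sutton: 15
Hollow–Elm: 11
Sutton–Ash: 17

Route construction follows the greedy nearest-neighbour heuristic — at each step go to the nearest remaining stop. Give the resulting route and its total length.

Nearest-neighbour total = 70 miles; route Grove → Ash → Hollow → Sutton → Willow → Milton → Elm → Grove.

Grove → [Ash:10 / Hollow:12 / Elm:15 / Sutton:16 / Willow:25 / Milton:28] → Ash (10)
Ash → [Hollow:7 / Sutton:17 / Elm:18 / Willow:28 / Milton:30] → Hollow (7)
Hollow → [Sutton:10 / Elm:11 / Willow:21 / Milton:24] → Sutton (10)
Sutton → [Willow:12 / Milton:15 / Elm:21] → Willow (12)
Willow → [Milton:3 / Elm:10] → Milton (3)
Milton → [Elm:13] → Elm (13)
Return Elm→Grove: 15.
Total = 10 + 7 + 10 + 12 + 3 + 13 + 15 = 70.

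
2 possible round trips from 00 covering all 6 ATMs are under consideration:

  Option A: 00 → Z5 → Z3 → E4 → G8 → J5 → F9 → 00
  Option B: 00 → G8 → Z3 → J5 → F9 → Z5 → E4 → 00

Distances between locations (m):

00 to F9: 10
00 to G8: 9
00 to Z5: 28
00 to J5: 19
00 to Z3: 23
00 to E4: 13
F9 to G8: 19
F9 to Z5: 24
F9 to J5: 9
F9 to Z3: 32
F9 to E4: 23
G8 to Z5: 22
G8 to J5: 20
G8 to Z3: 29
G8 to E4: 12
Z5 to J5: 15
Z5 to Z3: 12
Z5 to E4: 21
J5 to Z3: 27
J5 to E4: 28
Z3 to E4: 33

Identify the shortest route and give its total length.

Option A: 28 + 12 + 33 + 12 + 20 + 9 + 10 = 124
Option B: 9 + 29 + 27 + 9 + 24 + 21 + 13 = 132

Shortest is Option A, total 124 m.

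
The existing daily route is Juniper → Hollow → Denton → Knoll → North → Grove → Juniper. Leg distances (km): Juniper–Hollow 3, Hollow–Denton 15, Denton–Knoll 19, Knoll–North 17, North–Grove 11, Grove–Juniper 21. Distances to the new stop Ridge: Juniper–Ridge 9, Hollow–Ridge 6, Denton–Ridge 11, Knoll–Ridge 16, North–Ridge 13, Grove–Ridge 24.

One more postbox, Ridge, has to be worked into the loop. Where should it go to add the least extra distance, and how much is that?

Adding 2 km by placing Ridge on the Hollow–Denton leg.

Insertion cost between consecutive stops i–j is d(i,Ridge) + d(Ridge,j) − d(i,j):
  between Juniper and Hollow: 9 + 6 − 3 = 12
  between Hollow and Denton: 6 + 11 − 15 = 2
  between Denton and Knoll: 11 + 16 − 19 = 8
  between Knoll and North: 16 + 13 − 17 = 12
  between North and Grove: 13 + 24 − 11 = 26
  between Grove and Juniper: 24 + 9 − 21 = 12
Cheapest insertion is between Hollow and Denton, adding 2.
New total = 86 + 2 = 88.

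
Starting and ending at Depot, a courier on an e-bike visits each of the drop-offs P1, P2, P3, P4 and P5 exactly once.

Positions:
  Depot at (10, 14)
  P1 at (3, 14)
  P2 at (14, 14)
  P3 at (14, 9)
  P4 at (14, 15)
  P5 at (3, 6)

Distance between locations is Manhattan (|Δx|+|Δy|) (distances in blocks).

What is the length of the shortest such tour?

Depot - P1 - P2 - P3 - P4 - P5 - Depot: 7+11+5+6+20+15 = 64
Depot - P1 - P2 - P3 - P5 - P4 - Depot: 7+11+5+14+20+5 = 62
Depot - P1 - P2 - P4 - P3 - P5 - Depot: 7+11+1+6+14+15 = 54
Depot - P1 - P2 - P4 - P5 - P3 - Depot: 7+11+1+20+14+9 = 62
Depot - P1 - P2 - P5 - P3 - P4 - Depot: 7+11+19+14+6+5 = 62
Depot - P1 - P2 - P5 - P4 - P3 - Depot: 7+11+19+20+6+9 = 72
Depot - P1 - P3 - P2 - P4 - P5 - Depot: 7+16+5+1+20+15 = 64
Depot - P1 - P3 - P2 - P5 - P4 - Depot: 7+16+5+19+20+5 = 72
Depot - P1 - P3 - P4 - P2 - P5 - Depot: 7+16+6+1+19+15 = 64
Depot - P1 - P3 - P4 - P5 - P2 - Depot: 7+16+6+20+19+4 = 72
Depot - P1 - P3 - P5 - P2 - P4 - Depot: 7+16+14+19+1+5 = 62
Depot - P1 - P3 - P5 - P4 - P2 - Depot: 7+16+14+20+1+4 = 62
Depot - P1 - P4 - P2 - P3 - P5 - Depot: 7+12+1+5+14+15 = 54
Depot - P1 - P4 - P2 - P5 - P3 - Depot: 7+12+1+19+14+9 = 62
… (46 more)
Depot - P1 - P5 - P3 - P2 - P4 - Depot: 7+8+14+5+1+5 = 40  ← best
The minimum is 40.
One optimal route: Depot → P1 → P5 → P3 → P2 → P4 → Depot (or its reverse).

Shortest round trip = 40 blocks.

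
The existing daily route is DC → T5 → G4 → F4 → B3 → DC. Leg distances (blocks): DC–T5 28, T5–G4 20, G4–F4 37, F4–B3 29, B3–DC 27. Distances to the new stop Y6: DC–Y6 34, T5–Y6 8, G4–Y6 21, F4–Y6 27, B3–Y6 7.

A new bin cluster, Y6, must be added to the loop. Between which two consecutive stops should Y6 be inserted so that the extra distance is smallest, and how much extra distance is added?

Insertion cost between consecutive stops i–j is d(i,Y6) + d(Y6,j) − d(i,j):
  between DC and T5: 34 + 8 − 28 = 14
  between T5 and G4: 8 + 21 − 20 = 9
  between G4 and F4: 21 + 27 − 37 = 11
  between F4 and B3: 27 + 7 − 29 = 5
  between B3 and DC: 7 + 34 − 27 = 14
Cheapest insertion is between F4 and B3, adding 5.
New total = 141 + 5 = 146.

Minimum extra distance: 5 blocks, inserting Y6 between F4 and B3.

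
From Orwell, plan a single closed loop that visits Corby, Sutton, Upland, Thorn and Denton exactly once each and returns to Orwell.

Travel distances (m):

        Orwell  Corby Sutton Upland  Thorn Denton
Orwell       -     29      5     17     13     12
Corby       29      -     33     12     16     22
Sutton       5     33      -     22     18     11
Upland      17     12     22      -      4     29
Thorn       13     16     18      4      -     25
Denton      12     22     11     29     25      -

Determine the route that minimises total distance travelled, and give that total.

67 m — the shortest possible round trip.

Orwell→Corby→Sutton→Upland→Thorn→Denton→Orwell: 29+33+22+4+25+12 = 125
Orwell→Corby→Sutton→Upland→Denton→Thorn→Orwell: 29+33+22+29+25+13 = 151
Orwell→Corby→Sutton→Thorn→Upland→Denton→Orwell: 29+33+18+4+29+12 = 125
Orwell→Corby→Sutton→Thorn→Denton→Upland→Orwell: 29+33+18+25+29+17 = 151
Orwell→Corby→Sutton→Denton→Upland→Thorn→Orwell: 29+33+11+29+4+13 = 119
Orwell→Corby→Sutton→Denton→Thorn→Upland→Orwell: 29+33+11+25+4+17 = 119
Orwell→Corby→Upland→Sutton→Thorn→Denton→Orwell: 29+12+22+18+25+12 = 118
Orwell→Corby→Upland→Sutton→Denton→Thorn→Orwell: 29+12+22+11+25+13 = 112
Orwell→Corby→Upland→Thorn→Sutton→Denton→Orwell: 29+12+4+18+11+12 = 86
Orwell→Corby→Upland→Thorn→Denton→Sutton→Orwell: 29+12+4+25+11+5 = 86
Orwell→Corby→Upland→Denton→Sutton→Thorn→Orwell: 29+12+29+11+18+13 = 112
Orwell→Corby→Upland→Denton→Thorn→Sutton→Orwell: 29+12+29+25+18+5 = 118
Orwell→Corby→Thorn→Sutton→Upland→Denton→Orwell: 29+16+18+22+29+12 = 126
Orwell→Corby→Thorn→Sutton→Denton→Upland→Orwell: 29+16+18+11+29+17 = 120
… (46 more)
Orwell→Sutton→Denton→Corby→Upland→Thorn→Orwell: 5+11+22+12+4+13 = 67  ← best
The minimum is 67.
One optimal route: Orwell → Sutton → Denton → Corby → Upland → Thorn → Orwell (or its reverse).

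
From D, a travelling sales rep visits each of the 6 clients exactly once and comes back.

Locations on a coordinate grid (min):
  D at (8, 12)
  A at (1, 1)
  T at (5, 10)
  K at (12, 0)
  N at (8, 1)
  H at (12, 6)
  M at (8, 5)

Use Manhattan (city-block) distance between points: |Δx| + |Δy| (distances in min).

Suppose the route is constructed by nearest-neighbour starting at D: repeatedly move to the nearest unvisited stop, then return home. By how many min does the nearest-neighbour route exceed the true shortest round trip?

D: T=5, M=7, H=10, N=11, K=16, A=18 ⇒ T
T: M=8, H=11, N=12, A=13, K=17 ⇒ M
M: N=4, H=5, K=9, A=11 ⇒ N
N: K=5, A=7, H=9 ⇒ K
K: H=6, A=12 ⇒ H
H: A=16 ⇒ A
NN route D → T → M → N → K → H → A → D costs 62.
Optimal: D → T → A → N → K → H → M → D costs 48 (by enumerating all 360 distinct tours).
Excess = 62 − 48 = 14.

Excess over optimum: 14 min.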